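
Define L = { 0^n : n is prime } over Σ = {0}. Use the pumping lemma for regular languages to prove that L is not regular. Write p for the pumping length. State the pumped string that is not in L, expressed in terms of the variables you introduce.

0^{q(1+k)}

Suppose for contradiction that L is regular, and let p be the pumping length.
Let q be a prime with q ≥ p+2 (infinitely many primes exist), and take w = 0^q ∈ L with |w| = q ≥ p.
The pumping lemma gives a decomposition w = xyz where |xy| ≤ p and |y| > 0.
Then y = 0^k for some k with 1 ≤ k ≤ p.
Since 1 ≤ k ≤ p, |xz| = q-k. Pump with i = q+1: |xy^{q+1}z| = (q-k)+(q+1)k = q+qk = q(1+k), which is composite (both factors ≥ 2). So xy^{q+1}z = 0^{q(1+k)} ∉ L.
This is a contradiction; hence L is not regular.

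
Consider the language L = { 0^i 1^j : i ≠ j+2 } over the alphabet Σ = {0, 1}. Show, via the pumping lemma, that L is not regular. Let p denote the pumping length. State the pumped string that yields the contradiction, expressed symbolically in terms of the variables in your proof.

0^{p+p!} 1^{p+p!-2}

Suppose for contradiction that L is regular, and let p be the pumping length.
Choose w = 0^p 1^{p+p!-2}. Since p ≠ (p+p!-2)+2 = p+p!, w ∈ L; and |w| ≥ p.
By the pumping lemma, w = xyz with |xy| ≤ p and |y| ≥ 1.
The first p characters of w are 0's, so xy (and hence y) consists only of 0's. Write y = 0^k, 1 ≤ k ≤ p.
Since 1 ≤ k ≤ p, k divides p!; set t = 1 + p!/k. Then xy^t z has p + (p!/k)·k = p + p! copies of 0. Now the 0-count is p+p! and (1-count)+2 = (p+p!-2)+2 = p+p!, so i ≠ j+2 fails. So xy^t z = 0^{p+p!} 1^{p+p!-2} ∉ L.
This contradicts the pumping lemma, so L is not regular.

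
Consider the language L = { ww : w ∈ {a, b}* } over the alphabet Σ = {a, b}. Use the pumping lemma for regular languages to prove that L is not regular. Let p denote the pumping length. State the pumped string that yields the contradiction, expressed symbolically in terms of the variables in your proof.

Toward a contradiction, assume L is regular with pumping length p.
Take w = a^p b^p a^p b^p = uu where u = a^pb^p; then w ∈ L and |w| = 4p ≥ p.
Write w = xyz as guaranteed by the lemma, with |xy| ≤ p and |y| ≥ 1.
Because |xy| ≤ p and w begins with p copies of a, we have y = a^k with 1 ≤ k ≤ p.
Pump with i = 2: xy^2z = a^{p+k} b^p a^p b^p, of length 4p+k. Suppose this equals vv. The string starts with a and ends with b, so v does too; thus the boundary between the two copies of v is a b→a transition. There is exactly one such transition, at position 2p+k, so |v| = 2p+k and |vv| = 4p+2k ≠ 4p+k since k ≥ 1. So xy^2z ∉ L.
Contradiction. Therefore L is not regular.

a^{p+k} b^p a^p b^p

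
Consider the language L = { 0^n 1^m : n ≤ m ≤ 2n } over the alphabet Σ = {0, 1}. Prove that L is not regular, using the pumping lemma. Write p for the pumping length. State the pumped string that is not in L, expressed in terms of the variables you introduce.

Toward a contradiction, assume L is regular with pumping length p.
Take w = 0^p 1^p ∈ L (since p ≤ p ≤ 2p), with |w| = 2p ≥ p.
By the pumping lemma, w = xyz with |xy| ≤ p and |y| > 0.
Because |xy| ≤ p and w begins with p copies of 0, we have y = 0^k with 1 ≤ k ≤ p.
Pump with i = 2: xy^2z = 0^{p+k} 1^p. Now n = p+k > p = m, so the condition n ≤ m fails. Thus xy^2z ∉ L.
This is a contradiction; hence L is not regular.

0^{p+k} 1^p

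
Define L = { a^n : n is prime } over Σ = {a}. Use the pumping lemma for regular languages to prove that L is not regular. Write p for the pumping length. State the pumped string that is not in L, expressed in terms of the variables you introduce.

a^{q(1+k)}

Assume L is regular; let p be its pumping constant.
Let q be a prime with q ≥ p+2 (infinitely many primes exist), and take w = a^q ∈ L with |w| = q ≥ p.
Write w = xyz as guaranteed by the lemma, with |xy| ≤ p and y is nonempty.
Then y = a^k for some k with 1 ≤ k ≤ p.
Since 1 ≤ k ≤ p, |xz| = q-k. Pump with i = q+1: |xy^{q+1}z| = (q-k)+(q+1)k = q+qk = q(1+k), which is composite (both factors ≥ 2). So xy^{q+1}z = a^{q(1+k)} ∉ L.
This contradicts the pumping lemma, so L is not regular.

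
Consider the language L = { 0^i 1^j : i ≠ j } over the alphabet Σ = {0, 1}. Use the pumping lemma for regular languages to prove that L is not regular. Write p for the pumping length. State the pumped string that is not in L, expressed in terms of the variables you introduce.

0^{p+p!} 1^{p+p!}

Suppose for contradiction that L is regular, and let p be the pumping length.
Choose w = 0^p 1^{p+p!}. Since p ≠ p+p!, w ∈ L; and |w| ≥ p.
The pumping lemma gives a decomposition w = xyz where |xy| ≤ p and |y| ≥ 1.
The first p characters of w are 0's, so xy (and hence y) consists only of 0's. Write y = 0^k, 1 ≤ k ≤ p.
Since 1 ≤ k ≤ p, k divides p!; set t = 1 + p!/k. Then xy^t z has p + (p!/k)·k = p + p! copies of 0. Now the 0-count equals the 1-count, so i ≠ j fails. So xy^t z = 0^{p+p!} 1^{p+p!} ∉ L.
This contradicts the pumping lemma, so L is not regular.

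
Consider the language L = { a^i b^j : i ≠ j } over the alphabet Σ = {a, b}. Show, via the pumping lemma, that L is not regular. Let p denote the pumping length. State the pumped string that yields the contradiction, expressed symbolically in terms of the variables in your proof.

a^{p+p!} b^{p+p!}

Suppose for contradiction that L is regular, and let p be the pumping length.
Choose w = a^p b^{p+p!}. Since p ≠ p+p!, w ∈ L; and |w| ≥ p.
By the pumping lemma, w = xyz with |xy| ≤ p and |y| ≥ 1.
Because |xy| ≤ p and w begins with p copies of a, we have y = a^k with 1 ≤ k ≤ p.
Since 1 ≤ k ≤ p, k divides p!; set t = 1 + p!/k. Then xy^t z has p + (p!/k)·k = p + p! copies of a. Now the a-count equals the b-count, so i ≠ j fails. So xy^t z = a^{p+p!} b^{p+p!} ∉ L.
This is a contradiction; hence L is not regular.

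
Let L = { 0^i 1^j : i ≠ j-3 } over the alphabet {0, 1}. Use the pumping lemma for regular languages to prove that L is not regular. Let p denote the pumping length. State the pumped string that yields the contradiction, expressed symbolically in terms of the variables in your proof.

0^{p+p!} 1^{p+p!+3}

Toward a contradiction, assume L is regular with pumping length p.
Choose w = 0^p 1^{p+p!+3}. Since p ≠ (p+p!+3)-3 = p+p!, w ∈ L; and |w| ≥ p.
By the pumping lemma, w = xyz with |xy| ≤ p and |y| > 0.
The first p characters of w are 0's, so xy (and hence y) consists only of 0's. Write y = 0^k, 1 ≤ k ≤ p.
Since 1 ≤ k ≤ p, k divides p!; set t = 1 + p!/k. Then xy^t z has p + (p!/k)·k = p + p! copies of 0. Now the 0-count is p+p! and (1-count)-3 = (p+p!+3)-3 = p+p!, so i ≠ j-3 fails. So xy^t z = 0^{p+p!} 1^{p+p!+3} ∉ L.
This contradicts the pumping lemma, so L is not regular.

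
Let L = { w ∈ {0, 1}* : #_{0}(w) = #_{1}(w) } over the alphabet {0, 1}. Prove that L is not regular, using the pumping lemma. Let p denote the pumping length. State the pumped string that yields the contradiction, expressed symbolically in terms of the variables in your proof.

0^{p+k} 1^p

Assume L is regular; let p be its pumping constant.
Choose w = 0^p 1^p ∈ L with |w| = 2p ≥ p.
The pumping lemma gives a decomposition w = xyz where |xy| ≤ p and |y| ≥ 1.
Because |xy| ≤ p and w begins with p copies of 0, we have y = 0^k with 1 ≤ k ≤ p.
Pump with i = 2: xy^2z = 0^{p+k} 1^p has p+k occurrences of 0 but only p of 1. Since k ≥ 1 the counts differ, so xy^2z ∉ L.
Contradiction. Therefore L is not regular.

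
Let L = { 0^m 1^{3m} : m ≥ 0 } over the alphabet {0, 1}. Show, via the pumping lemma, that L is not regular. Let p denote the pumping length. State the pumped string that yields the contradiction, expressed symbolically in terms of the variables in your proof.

Toward a contradiction, assume L is regular with pumping length p.
Take w = 0^p 1^{3p}. Then w ∈ L and |w| = 4p ≥ p.
Write w = xyz as guaranteed by the lemma, with |xy| ≤ p and |y| ≥ 1.
Because |xy| ≤ p and w begins with p copies of 0, we have y = 0^k with 1 ≤ k ≤ p.
Pump with i = 2: xy^2z = 0^{p+k} 1^{3p}. For this to lie in L we would need 3p = 3(p+k), which forces k = 0. But k ≥ 1, so xy^2z ∉ L.
Contradiction. Therefore L is not regular.

0^{p+k} 1^{3p}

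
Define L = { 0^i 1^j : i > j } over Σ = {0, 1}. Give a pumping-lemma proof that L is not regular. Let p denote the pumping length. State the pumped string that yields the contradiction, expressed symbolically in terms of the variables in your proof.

Toward a contradiction, assume L is regular with pumping length p.
Choose w = 0^{p+1} 1^p ∈ L, with |w| = 2p+1 ≥ p.
Write w = xyz as guaranteed by the lemma, with |xy| ≤ p and y is nonempty.
The first p characters of w are 0's, so xy (and hence y) consists only of 0's. Write y = 0^k, 1 ≤ k ≤ p.
Consider xy^0z = xz = 0^{p+1-k} 1^p. Since k ≥ 1, the 0-count p+1-k is at most p, so i > j fails; thus xz ∉ L.
This is a contradiction; hence L is not regular.

0^{p+1-k} 1^p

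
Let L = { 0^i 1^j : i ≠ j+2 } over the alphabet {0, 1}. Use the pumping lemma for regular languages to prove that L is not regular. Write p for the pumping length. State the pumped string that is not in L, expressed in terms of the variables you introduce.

Toward a contradiction, assume L is regular with pumping length p.
Choose w = 0^p 1^{p+p!-2}. Since p ≠ (p+p!-2)+2 = p+p!, w ∈ L; and |w| ≥ p.
By the pumping lemma, w = xyz with |xy| ≤ p and |y| > 0.
The first p characters of w are 0's, so xy (and hence y) consists only of 0's. Write y = 0^k, 1 ≤ k ≤ p.
Since 1 ≤ k ≤ p, k divides p!; set t = 1 + p!/k. Then xy^t z has p + (p!/k)·k = p + p! copies of 0. Now the 0-count is p+p! and (1-count)+2 = (p+p!-2)+2 = p+p!, so i ≠ j+2 fails. So xy^t z = 0^{p+p!} 1^{p+p!-2} ∉ L.
This is a contradiction; hence L is not regular.

0^{p+p!} 1^{p+p!-2}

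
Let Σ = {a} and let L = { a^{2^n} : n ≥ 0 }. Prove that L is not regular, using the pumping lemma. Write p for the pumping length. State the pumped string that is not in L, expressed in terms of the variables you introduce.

Suppose for contradiction that L is regular, and let p be the pumping length.
Take w = a^{2^p} ∈ L with |w| = 2^p ≥ p.
Write w = xyz as guaranteed by the lemma, with |xy| ≤ p and |y| > 0.
Then y = a^k for some k with 1 ≤ k ≤ p.
Pump with i = 2: xy^2z = a^{2^p+k}. Since 1 ≤ k ≤ p < 2^p, we have 2^p < 2^p+k < 2^{p+1}, so 2^p+k is not a power of 2. So xy^2z ∉ L.
Contradiction. Therefore L is not regular.

a^{2^p+k}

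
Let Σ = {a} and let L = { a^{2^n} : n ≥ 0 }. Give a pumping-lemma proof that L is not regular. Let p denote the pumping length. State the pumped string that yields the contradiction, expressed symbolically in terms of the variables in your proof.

Suppose for contradiction that L is regular, and let p be the pumping length.
Take w = a^{2^p} ∈ L with |w| = 2^p ≥ p.
By the pumping lemma, w = xyz with |xy| ≤ p and y is nonempty.
Then y = a^k for some k with 1 ≤ k ≤ p.
Pump with i = 2: xy^2z = a^{2^p+k}. Since 1 ≤ k ≤ p < 2^p, we have 2^p < 2^p+k < 2^{p+1}, so 2^p+k is not a power of 2. So xy^2z ∉ L.
Contradiction. Therefore L is not regular.

a^{2^p+k}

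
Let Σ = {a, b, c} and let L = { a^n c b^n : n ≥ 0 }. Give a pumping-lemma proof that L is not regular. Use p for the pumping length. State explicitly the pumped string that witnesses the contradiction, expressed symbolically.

Toward a contradiction, assume L is regular with pumping length p.
Take w = a^p c b^p ∈ L with |w| = 2p+1 ≥ p.
By the pumping lemma, w = xyz with |xy| ≤ p and |y| > 0.
Because |xy| ≤ p and w begins with p copies of a, we have y = a^k with 1 ≤ k ≤ p.
Pump with i = 2: xy^2z = a^{p+k} c b^p, which would require p+k = p. But k ≥ 1, so xy^2z ∉ L.
This is a contradiction; hence L is not regular.

a^{p+k} c b^p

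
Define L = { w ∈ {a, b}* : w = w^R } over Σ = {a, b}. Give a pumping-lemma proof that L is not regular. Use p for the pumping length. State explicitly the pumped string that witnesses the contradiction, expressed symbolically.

a^{p+k} b a^p

Suppose for contradiction that L is regular, and let p be the pumping length.
Take w = a^p b a^p, a palindrome of length 2p+1 ≥ p.
By the pumping lemma, w = xyz with |xy| ≤ p and y is nonempty.
The first p characters of w are a's, so xy (and hence y) consists only of a's. Write y = a^k, 1 ≤ k ≤ p.
Pump with i = 2: xy^2z = a^{p+k} b a^p. Its reverse is a^p b a^{p+k}, which differs from xy^2z since k ≥ 1. So xy^2z is not a palindrome and xy^2z ∉ L.
Contradiction. Therefore L is not regular.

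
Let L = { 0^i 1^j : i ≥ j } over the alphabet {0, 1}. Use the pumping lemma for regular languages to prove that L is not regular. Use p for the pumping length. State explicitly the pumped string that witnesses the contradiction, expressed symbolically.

0^{p-k} 1^p

Assume L is regular. Let p be the pumping length given by the pumping lemma.
Choose w = 0^p 1^p ∈ L, with |w| = 2p ≥ p.
The pumping lemma gives a decomposition w = xyz where |xy| ≤ p and |y| ≥ 1.
Because |xy| ≤ p and w begins with p copies of 0, we have y = 0^k with 1 ≤ k ≤ p.
Consider xy^0z = xz = 0^{p-k} 1^p. Since k ≥ 1, the 0-count p-k is less than p, so i ≥ j fails; thus xz ∉ L.
This contradicts the pumping lemma, so L is not regular.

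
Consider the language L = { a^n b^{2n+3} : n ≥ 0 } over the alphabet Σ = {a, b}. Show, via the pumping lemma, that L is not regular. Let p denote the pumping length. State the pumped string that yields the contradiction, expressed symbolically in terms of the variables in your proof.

a^{p+k} b^{2p+3}

Assume L is regular. Let p be the pumping length given by the pumping lemma.
Let w = a^p b^{2p+3} ∈ L; note |w| = 3p+3 ≥ p.
By the pumping lemma, w = xyz with |xy| ≤ p and |y| ≥ 1.
The first p characters of w are a's, so xy (and hence y) consists only of a's. Write y = a^k, 1 ≤ k ≤ p.
Pump with i = 2: xy^2z = a^{p+k} b^{2p+3}. For this to lie in L we would need 2p+3 = 2(p+k)+3, which forces k = 0. But k ≥ 1, so xy^2z ∉ L.
This contradicts the pumping lemma, so L is not regular.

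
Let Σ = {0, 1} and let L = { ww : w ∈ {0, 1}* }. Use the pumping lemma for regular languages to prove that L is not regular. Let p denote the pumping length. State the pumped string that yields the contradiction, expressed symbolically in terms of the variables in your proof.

0^{p+k} 1^p 0^p 1^p

Toward a contradiction, assume L is regular with pumping length p.
Take w = 0^p 1^p 0^p 1^p = uu where u = 0^p1^p; then w ∈ L and |w| = 4p ≥ p.
The pumping lemma gives a decomposition w = xyz where |xy| ≤ p and |y| ≥ 1.
Since the first p symbols of w are all 0's and |xy| ≤ p, y lies entirely in the leading 0-block: y = 0^k for some k with 1 ≤ k ≤ p.
Pump with i = 2: xy^2z = 0^{p+k} 1^p 0^p 1^p, of length 4p+k. Suppose this equals vv. The string starts with 0 and ends with 1, so v does too; thus the boundary between the two copies of v is a 1→0 transition. There is exactly one such transition, at position 2p+k, so |v| = 2p+k and |vv| = 4p+2k ≠ 4p+k since k ≥ 1. So xy^2z ∉ L.
This is a contradiction; hence L is not regular.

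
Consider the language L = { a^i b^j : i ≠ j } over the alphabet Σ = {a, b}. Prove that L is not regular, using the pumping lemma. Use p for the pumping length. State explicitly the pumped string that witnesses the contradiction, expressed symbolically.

Toward a contradiction, assume L is regular with pumping length p.
Choose w = a^p b^{p+p!}. Since p ≠ p+p!, w ∈ L; and |w| ≥ p.
The pumping lemma gives a decomposition w = xyz where |xy| ≤ p and y is nonempty.
Since the first p symbols of w are all a's and |xy| ≤ p, y lies entirely in the leading a-block: y = a^k for some k with 1 ≤ k ≤ p.
Since 1 ≤ k ≤ p, k divides p!; set t = 1 + p!/k. Then xy^t z has p + (p!/k)·k = p + p! copies of a. Now the a-count equals the b-count, so i ≠ j fails. So xy^t z = a^{p+p!} b^{p+p!} ∉ L.
Contradiction. Therefore L is not regular.

a^{p+p!} b^{p+p!}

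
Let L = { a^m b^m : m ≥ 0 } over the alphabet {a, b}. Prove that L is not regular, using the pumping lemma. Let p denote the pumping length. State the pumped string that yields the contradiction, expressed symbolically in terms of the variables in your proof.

a^{p+k} b^p

Toward a contradiction, assume L is regular with pumping length p.
Choose w = a^p b^p, which is in L with |w| = 2p ≥ p.
By the pumping lemma, w = xyz with |xy| ≤ p and y is nonempty.
Because |xy| ≤ p and w begins with p copies of a, we have y = a^k with 1 ≤ k ≤ p.
Pump with i = 2: xy^2z = a^{p+k} b^p. For this to lie in L we would need p = p+k, which forces k = 0. But k ≥ 1, so xy^2z ∉ L.
This is a contradiction; hence L is not regular.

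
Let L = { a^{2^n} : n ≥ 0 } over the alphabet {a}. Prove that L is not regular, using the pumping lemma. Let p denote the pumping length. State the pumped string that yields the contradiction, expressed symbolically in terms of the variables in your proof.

a^{2^p+k}

Suppose for contradiction that L is regular, and let p be the pumping length.
Take w = a^{2^p} ∈ L with |w| = 2^p ≥ p.
By the pumping lemma, w = xyz with |xy| ≤ p and |y| > 0.
Then y = a^k for some k with 1 ≤ k ≤ p.
Pump with i = 2: xy^2z = a^{2^p+k}. Since 1 ≤ k ≤ p < 2^p, we have 2^p < 2^p+k < 2^{p+1}, so 2^p+k is not a power of 2. So xy^2z ∉ L.
Contradiction. Therefore L is not regular.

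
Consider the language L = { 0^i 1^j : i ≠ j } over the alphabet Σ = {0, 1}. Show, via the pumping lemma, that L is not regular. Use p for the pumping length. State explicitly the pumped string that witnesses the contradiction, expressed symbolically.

0^{p+p!} 1^{p+p!}

Suppose for contradiction that L is regular, and let p be the pumping length.
Choose w = 0^p 1^{p+p!}. Since p ≠ p+p!, w ∈ L; and |w| ≥ p.
The pumping lemma gives a decomposition w = xyz where |xy| ≤ p and |y| ≥ 1.
The first p characters of w are 0's, so xy (and hence y) consists only of 0's. Write y = 0^k, 1 ≤ k ≤ p.
Since 1 ≤ k ≤ p, k divides p!; set t = 1 + p!/k. Then xy^t z has p + (p!/k)·k = p + p! copies of 0. Now the 0-count equals the 1-count, so i ≠ j fails. So xy^t z = 0^{p+p!} 1^{p+p!} ∉ L.
This contradicts the pumping lemma, so L is not regular.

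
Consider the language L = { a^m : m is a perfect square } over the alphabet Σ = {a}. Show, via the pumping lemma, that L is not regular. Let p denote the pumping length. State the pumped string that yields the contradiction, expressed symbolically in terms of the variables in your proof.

Suppose for contradiction that L is regular, and let p be the pumping length.
Take w = a^{p²} ∈ L with |w| = p² ≥ p.
Write w = xyz as guaranteed by the lemma, with |xy| ≤ p and |y| > 0.
Then y = a^k for some k with 1 ≤ k ≤ p.
Pump with i = 2: xy^2z = a^{p²+k}. Since 1 ≤ k ≤ p, p² < p²+k ≤ p²+p < (p+1)², so p²+k lies strictly between consecutive squares and is not a perfect square. So xy^2z ∉ L.
This contradicts the pumping lemma, so L is not regular.

a^{p²+k}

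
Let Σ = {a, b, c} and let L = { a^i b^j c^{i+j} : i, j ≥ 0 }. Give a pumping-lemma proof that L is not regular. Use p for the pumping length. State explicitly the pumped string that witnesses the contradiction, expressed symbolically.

a^{p+k} b^p c^{2p}

Toward a contradiction, assume L is regular with pumping length p.
Take w = a^p b^p c^{2p} ∈ L (with i=j=p, i+j=2p), |w| = 4p ≥ p.
By the pumping lemma, w = xyz with |xy| ≤ p and y is nonempty.
Because |xy| ≤ p and w begins with p copies of a, we have y = a^k with 1 ≤ k ≤ p.
Consider xy^2z = a^{p+k} b^p c^{2p}. Now the a- and b-counts sum to 2p+k, but the c-count is 2p ≠ 2p+k. So xy^2z ∉ L.
This is a contradiction; hence L is not regular.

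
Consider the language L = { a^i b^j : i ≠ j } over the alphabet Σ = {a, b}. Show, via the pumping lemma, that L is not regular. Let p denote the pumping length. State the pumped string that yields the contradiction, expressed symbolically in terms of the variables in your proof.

a^{p+p!} b^{p+p!}

Suppose for contradiction that L is regular, and let p be the pumping length.
Choose w = a^p b^{p+p!}. Since p ≠ p+p!, w ∈ L; and |w| ≥ p.
The pumping lemma gives a decomposition w = xyz where |xy| ≤ p and y is nonempty.
The first p characters of w are a's, so xy (and hence y) consists only of a's. Write y = a^k, 1 ≤ k ≤ p.
Since 1 ≤ k ≤ p, k divides p!; set t = 1 + p!/k. Then xy^t z has p + (p!/k)·k = p + p! copies of a. Now the a-count equals the b-count, so i ≠ j fails. So xy^t z = a^{p+p!} b^{p+p!} ∉ L.
This is a contradiction; hence L is not regular.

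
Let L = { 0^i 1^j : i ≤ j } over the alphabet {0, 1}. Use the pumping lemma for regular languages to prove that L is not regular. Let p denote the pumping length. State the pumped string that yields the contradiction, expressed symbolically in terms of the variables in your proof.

Toward a contradiction, assume L is regular with pumping length p.
Choose w = 0^p 1^p ∈ L, with |w| = 2p ≥ p.
The pumping lemma gives a decomposition w = xyz where |xy| ≤ p and |y| ≥ 1.
Because |xy| ≤ p and w begins with p copies of 0, we have y = 0^k with 1 ≤ k ≤ p.
Consider xy^2z = 0^{p+k} 1^p. Since k ≥ 1, the 0-count p+k exceeds the 1-count p, so i ≤ j fails; thus xy^2z ∉ L.
Contradiction. Therefore L is not regular.

0^{p+k} 1^p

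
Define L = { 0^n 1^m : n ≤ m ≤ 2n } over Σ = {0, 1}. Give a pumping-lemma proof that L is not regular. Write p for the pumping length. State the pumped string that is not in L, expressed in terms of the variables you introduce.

0^{p+k} 1^p

Assume L is regular; let p be its pumping constant.
Take w = 0^p 1^p ∈ L (since p ≤ p ≤ 2p), with |w| = 2p ≥ p.
The pumping lemma gives a decomposition w = xyz where |xy| ≤ p and y is nonempty.
The first p characters of w are 0's, so xy (and hence y) consists only of 0's. Write y = 0^k, 1 ≤ k ≤ p.
Pump with i = 2: xy^2z = 0^{p+k} 1^p. Now n = p+k > p = m, so the condition n ≤ m fails. Thus xy^2z ∉ L.
Contradiction. Therefore L is not regular.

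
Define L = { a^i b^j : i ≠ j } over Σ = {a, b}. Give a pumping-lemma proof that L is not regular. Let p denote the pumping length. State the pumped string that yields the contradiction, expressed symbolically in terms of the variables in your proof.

Assume L is regular. Let p be the pumping length given by the pumping lemma.
Choose w = a^p b^{p+p!}. Since p ≠ p+p!, w ∈ L; and |w| ≥ p.
The pumping lemma gives a decomposition w = xyz where |xy| ≤ p and y is nonempty.
Since the first p symbols of w are all a's and |xy| ≤ p, y lies entirely in the leading a-block: y = a^k for some k with 1 ≤ k ≤ p.
Since 1 ≤ k ≤ p, k divides p!; set t = 1 + p!/k. Then xy^t z has p + (p!/k)·k = p + p! copies of a. Now the a-count equals the b-count, so i ≠ j fails. So xy^t z = a^{p+p!} b^{p+p!} ∉ L.
This contradicts the pumping lemma, so L is not regular.

a^{p+p!} b^{p+p!}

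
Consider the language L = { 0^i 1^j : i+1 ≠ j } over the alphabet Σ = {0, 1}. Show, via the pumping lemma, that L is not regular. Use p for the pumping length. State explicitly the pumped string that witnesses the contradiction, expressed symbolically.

0^{p+p!} 1^{p+p!+1}

Assume L is regular; let p be its pumping constant.
Choose w = 0^p 1^{p+p!+1}. Since p ≠ (p+p!+1)-1 = p+p!, w ∈ L; and |w| ≥ p.
The pumping lemma gives a decomposition w = xyz where |xy| ≤ p and |y| > 0.
Since the first p symbols of w are all 0's and |xy| ≤ p, y lies entirely in the leading 0-block: y = 0^k for some k with 1 ≤ k ≤ p.
Since 1 ≤ k ≤ p, k divides p!; set t = 1 + p!/k. Then xy^t z has p + (p!/k)·k = p + p! copies of 0. Now the 0-count is p+p! and (1-count)-1 = (p+p!+1)-1 = p+p!, so i+1 ≠ j fails. So xy^t z = 0^{p+p!} 1^{p+p!+1} ∉ L.
This contradicts the pumping lemma, so L is not regular.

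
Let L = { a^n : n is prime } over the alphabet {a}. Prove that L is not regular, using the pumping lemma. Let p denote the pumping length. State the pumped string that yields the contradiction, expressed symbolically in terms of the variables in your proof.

Assume L is regular. Let p be the pumping length given by the pumping lemma.
Let q be a prime with q ≥ p+2 (infinitely many primes exist), and take w = a^q ∈ L with |w| = q ≥ p.
By the pumping lemma, w = xyz with |xy| ≤ p and |y| > 0.
Then y = a^k for some k with 1 ≤ k ≤ p.
Since 1 ≤ k ≤ p, |xz| = q-k. Pump with i = q+1: |xy^{q+1}z| = (q-k)+(q+1)k = q+qk = q(1+k), which is composite (both factors ≥ 2). So xy^{q+1}z = a^{q(1+k)} ∉ L.
Contradiction. Therefore L is not regular.

a^{q(1+k)}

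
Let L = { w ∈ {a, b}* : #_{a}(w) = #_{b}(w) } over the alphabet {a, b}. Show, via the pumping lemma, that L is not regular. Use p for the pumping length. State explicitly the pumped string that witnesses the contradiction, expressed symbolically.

Suppose for contradiction that L is regular, and let p be the pumping length.
Choose w = a^p b^p ∈ L with |w| = 2p ≥ p.
By the pumping lemma, w = xyz with |xy| ≤ p and |y| > 0.
Because |xy| ≤ p and w begins with p copies of a, we have y = a^k with 1 ≤ k ≤ p.
Pump with i = 2: xy^2z = a^{p+k} b^p has p+k occurrences of a but only p of b. Since k ≥ 1 the counts differ, so xy^2z ∉ L.
Contradiction. Therefore L is not regular.

a^{p+k} b^p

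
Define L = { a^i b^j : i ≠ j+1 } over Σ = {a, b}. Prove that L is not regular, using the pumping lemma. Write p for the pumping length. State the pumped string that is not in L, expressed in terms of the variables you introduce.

Suppose for contradiction that L is regular, and let p be the pumping length.
Choose w = a^p b^{p+p!-1}. Since p ≠ (p+p!-1)+1 = p+p!, w ∈ L; and |w| ≥ p.
Write w = xyz as guaranteed by the lemma, with |xy| ≤ p and |y| > 0.
Since the first p symbols of w are all a's and |xy| ≤ p, y lies entirely in the leading a-block: y = a^k for some k with 1 ≤ k ≤ p.
Since 1 ≤ k ≤ p, k divides p!; set t = 1 + p!/k. Then xy^t z has p + (p!/k)·k = p + p! copies of a. Now the a-count is p+p! and (b-count)+1 = (p+p!-1)+1 = p+p!, so i ≠ j+1 fails. So xy^t z = a^{p+p!} b^{p+p!-1} ∉ L.
Contradiction. Therefore L is not regular.

a^{p+p!} b^{p+p!-1}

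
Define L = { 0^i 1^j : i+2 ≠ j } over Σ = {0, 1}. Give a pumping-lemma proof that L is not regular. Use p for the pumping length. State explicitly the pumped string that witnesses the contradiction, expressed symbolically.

Assume L is regular. Let p be the pumping length given by the pumping lemma.
Choose w = 0^p 1^{p+p!+2}. Since p ≠ (p+p!+2)-2 = p+p!, w ∈ L; and |w| ≥ p.
The pumping lemma gives a decomposition w = xyz where |xy| ≤ p and |y| > 0.
Since the first p symbols of w are all 0's and |xy| ≤ p, y lies entirely in the leading 0-block: y = 0^k for some k with 1 ≤ k ≤ p.
Since 1 ≤ k ≤ p, k divides p!; set t = 1 + p!/k. Then xy^t z has p + (p!/k)·k = p + p! copies of 0. Now the 0-count is p+p! and (1-count)-2 = (p+p!+2)-2 = p+p!, so i+2 ≠ j fails. So xy^t z = 0^{p+p!} 1^{p+p!+2} ∉ L.
This is a contradiction; hence L is not regular.

0^{p+p!} 1^{p+p!+2}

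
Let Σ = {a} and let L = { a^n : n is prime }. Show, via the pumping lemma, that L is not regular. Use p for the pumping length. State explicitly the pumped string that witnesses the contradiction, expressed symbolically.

a^{q(1+k)}

Assume L is regular; let p be its pumping constant.
Let q be a prime with q ≥ p+2 (infinitely many primes exist), and take w = a^q ∈ L with |w| = q ≥ p.
Write w = xyz as guaranteed by the lemma, with |xy| ≤ p and |y| ≥ 1.
Then y = a^k for some k with 1 ≤ k ≤ p.
Since 1 ≤ k ≤ p, |xz| = q-k. Pump with i = q+1: |xy^{q+1}z| = (q-k)+(q+1)k = q+qk = q(1+k), which is composite (both factors ≥ 2). So xy^{q+1}z = a^{q(1+k)} ∉ L.
This is a contradiction; hence L is not regular.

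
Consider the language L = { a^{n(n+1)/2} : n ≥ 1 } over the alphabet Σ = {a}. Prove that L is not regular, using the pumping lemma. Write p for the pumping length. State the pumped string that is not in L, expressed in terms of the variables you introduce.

Assume L is regular. Let p be the pumping length given by the pumping lemma.
Take w = a^{p(p+1)/2} ∈ L with |w| = p(p+1)/2 ≥ p.
Write w = xyz as guaranteed by the lemma, with |xy| ≤ p and |y| ≥ 1.
Then y = a^k for some k with 1 ≤ k ≤ p.
Pump with i = 2: xy^2z = a^{p(p+1)/2+k}. Since 1 ≤ k ≤ p, p(p+1)/2 < p(p+1)/2+k ≤ p(p+1)/2+p < (p+1)(p+2)/2, so p(p+1)/2+k is strictly between consecutive triangular numbers. So xy^2z ∉ L.
This contradicts the pumping lemma, so L is not regular.

a^{p(p+1)/2+k}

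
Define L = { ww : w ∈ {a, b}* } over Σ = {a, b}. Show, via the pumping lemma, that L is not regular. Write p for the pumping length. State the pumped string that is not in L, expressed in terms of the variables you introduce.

a^{p+k} b^p a^p b^p

Assume L is regular. Let p be the pumping length given by the pumping lemma.
Take w = a^p b^p a^p b^p = uu where u = a^pb^p; then w ∈ L and |w| = 4p ≥ p.
Write w = xyz as guaranteed by the lemma, with |xy| ≤ p and |y| > 0.
The first p characters of w are a's, so xy (and hence y) consists only of a's. Write y = a^k, 1 ≤ k ≤ p.
Pump with i = 2: xy^2z = a^{p+k} b^p a^p b^p, of length 4p+k. Suppose this equals vv. The string starts with a and ends with b, so v does too; thus the boundary between the two copies of v is a b→a transition. There is exactly one such transition, at position 2p+k, so |v| = 2p+k and |vv| = 4p+2k ≠ 4p+k since k ≥ 1. So xy^2z ∉ L.
Contradiction. Therefore L is not regular.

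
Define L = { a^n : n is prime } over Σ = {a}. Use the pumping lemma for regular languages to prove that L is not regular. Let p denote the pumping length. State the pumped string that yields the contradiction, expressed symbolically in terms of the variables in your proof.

a^{q(1+k)}

Assume L is regular; let p be its pumping constant.
Let q be a prime with q ≥ p+2 (infinitely many primes exist), and take w = a^q ∈ L with |w| = q ≥ p.
Write w = xyz as guaranteed by the lemma, with |xy| ≤ p and y is nonempty.
Then y = a^k for some k with 1 ≤ k ≤ p.
Since 1 ≤ k ≤ p, |xz| = q-k. Pump with i = q+1: |xy^{q+1}z| = (q-k)+(q+1)k = q+qk = q(1+k), which is composite (both factors ≥ 2). So xy^{q+1}z = a^{q(1+k)} ∉ L.
Contradiction. Therefore L is not regular.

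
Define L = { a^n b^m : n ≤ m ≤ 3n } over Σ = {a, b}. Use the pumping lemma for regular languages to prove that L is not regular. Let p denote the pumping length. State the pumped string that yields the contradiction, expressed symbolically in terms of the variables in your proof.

a^{p+k} b^p

Assume L is regular; let p be its pumping constant.
Take w = a^p b^p ∈ L (since p ≤ p ≤ 3p), with |w| = 2p ≥ p.
Write w = xyz as guaranteed by the lemma, with |xy| ≤ p and |y| ≥ 1.
Since the first p symbols of w are all a's and |xy| ≤ p, y lies entirely in the leading a-block: y = a^k for some k with 1 ≤ k ≤ p.
Pump with i = 2: xy^2z = a^{p+k} b^p. Now n = p+k > p = m, so the condition n ≤ m fails. Thus xy^2z ∉ L.
This is a contradiction; hence L is not regular.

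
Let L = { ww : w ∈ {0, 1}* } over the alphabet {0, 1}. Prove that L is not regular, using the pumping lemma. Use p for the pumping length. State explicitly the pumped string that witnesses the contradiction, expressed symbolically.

0^{p+k} 1^p 0^p 1^p

Toward a contradiction, assume L is regular with pumping length p.
Take w = 0^p 1^p 0^p 1^p = uu where u = 0^p1^p; then w ∈ L and |w| = 4p ≥ p.
Write w = xyz as guaranteed by the lemma, with |xy| ≤ p and y is nonempty.
Since the first p symbols of w are all 0's and |xy| ≤ p, y lies entirely in the leading 0-block: y = 0^k for some k with 1 ≤ k ≤ p.
Pump with i = 2: xy^2z = 0^{p+k} 1^p 0^p 1^p, of length 4p+k. Suppose this equals vv. The string starts with 0 and ends with 1, so v does too; thus the boundary between the two copies of v is a 1→0 transition. There is exactly one such transition, at position 2p+k, so |v| = 2p+k and |vv| = 4p+2k ≠ 4p+k since k ≥ 1. So xy^2z ∉ L.
This contradicts the pumping lemma, so L is not regular.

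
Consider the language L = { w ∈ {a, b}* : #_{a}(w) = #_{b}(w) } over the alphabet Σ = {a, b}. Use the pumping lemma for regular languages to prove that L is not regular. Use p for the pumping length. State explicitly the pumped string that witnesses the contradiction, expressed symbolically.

a^{p+k} b^p

Assume L is regular; let p be its pumping constant.
Choose w = a^p b^p ∈ L with |w| = 2p ≥ p.
By the pumping lemma, w = xyz with |xy| ≤ p and |y| > 0.
The first p characters of w are a's, so xy (and hence y) consists only of a's. Write y = a^k, 1 ≤ k ≤ p.
Pump with i = 2: xy^2z = a^{p+k} b^p has p+k occurrences of a but only p of b. Since k ≥ 1 the counts differ, so xy^2z ∉ L.
This is a contradiction; hence L is not regular.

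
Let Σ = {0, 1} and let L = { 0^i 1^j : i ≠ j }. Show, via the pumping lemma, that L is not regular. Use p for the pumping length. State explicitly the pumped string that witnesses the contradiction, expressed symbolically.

0^{p+p!} 1^{p+p!}

Assume L is regular. Let p be the pumping length given by the pumping lemma.
Choose w = 0^p 1^{p+p!}. Since p ≠ p+p!, w ∈ L; and |w| ≥ p.
By the pumping lemma, w = xyz with |xy| ≤ p and |y| ≥ 1.
Since the first p symbols of w are all 0's and |xy| ≤ p, y lies entirely in the leading 0-block: y = 0^k for some k with 1 ≤ k ≤ p.
Since 1 ≤ k ≤ p, k divides p!; set t = 1 + p!/k. Then xy^t z has p + (p!/k)·k = p + p! copies of 0. Now the 0-count equals the 1-count, so i ≠ j fails. So xy^t z = 0^{p+p!} 1^{p+p!} ∉ L.
This is a contradiction; hence L is not regular.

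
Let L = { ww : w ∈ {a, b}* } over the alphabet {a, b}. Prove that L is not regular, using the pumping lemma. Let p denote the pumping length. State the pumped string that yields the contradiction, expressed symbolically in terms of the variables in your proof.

Assume L is regular. Let p be the pumping length given by the pumping lemma.
Take w = a^p b^p a^p b^p = uu where u = a^pb^p; then w ∈ L and |w| = 4p ≥ p.
Write w = xyz as guaranteed by the lemma, with |xy| ≤ p and y is nonempty.
Because |xy| ≤ p and w begins with p copies of a, we have y = a^k with 1 ≤ k ≤ p.
Pump with i = 2: xy^2z = a^{p+k} b^p a^p b^p, of length 4p+k. Suppose this equals vv. The string starts with a and ends with b, so v does too; thus the boundary between the two copies of v is a b→a transition. There is exactly one such transition, at position 2p+k, so |v| = 2p+k and |vv| = 4p+2k ≠ 4p+k since k ≥ 1. So xy^2z ∉ L.
This contradicts the pumping lemma, so L is not regular.

a^{p+k} b^p a^p b^p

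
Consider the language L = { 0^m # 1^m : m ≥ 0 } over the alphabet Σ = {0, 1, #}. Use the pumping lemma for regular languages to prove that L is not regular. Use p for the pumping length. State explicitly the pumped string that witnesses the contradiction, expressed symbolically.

0^{p+k} # 1^p

Assume L is regular. Let p be the pumping length given by the pumping lemma.
Take w = 0^p # 1^p ∈ L with |w| = 2p+1 ≥ p.
The pumping lemma gives a decomposition w = xyz where |xy| ≤ p and |y| ≥ 1.
The first p characters of w are 0's, so xy (and hence y) consists only of 0's. Write y = 0^k, 1 ≤ k ≤ p.
Pump with i = 2: xy^2z = 0^{p+k} # 1^p, which would require p+k = p. But k ≥ 1, so xy^2z ∉ L.
This is a contradiction; hence L is not regular.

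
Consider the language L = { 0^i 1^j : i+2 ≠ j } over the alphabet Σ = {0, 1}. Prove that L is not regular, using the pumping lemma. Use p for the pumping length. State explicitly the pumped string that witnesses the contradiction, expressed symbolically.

0^{p+p!} 1^{p+p!+2}

Suppose for contradiction that L is regular, and let p be the pumping length.
Choose w = 0^p 1^{p+p!+2}. Since p ≠ (p+p!+2)-2 = p+p!, w ∈ L; and |w| ≥ p.
By the pumping lemma, w = xyz with |xy| ≤ p and y is nonempty.
Since the first p symbols of w are all 0's and |xy| ≤ p, y lies entirely in the leading 0-block: y = 0^k for some k with 1 ≤ k ≤ p.
Since 1 ≤ k ≤ p, k divides p!; set t = 1 + p!/k. Then xy^t z has p + (p!/k)·k = p + p! copies of 0. Now the 0-count is p+p! and (1-count)-2 = (p+p!+2)-2 = p+p!, so i+2 ≠ j fails. So xy^t z = 0^{p+p!} 1^{p+p!+2} ∉ L.
Contradiction. Therefore L is not regular.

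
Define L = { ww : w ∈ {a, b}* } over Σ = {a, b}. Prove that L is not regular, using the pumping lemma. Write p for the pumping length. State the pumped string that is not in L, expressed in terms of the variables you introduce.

Assume L is regular. Let p be the pumping length given by the pumping lemma.
Take w = a^p b^p a^p b^p = uu where u = a^pb^p; then w ∈ L and |w| = 4p ≥ p.
By the pumping lemma, w = xyz with |xy| ≤ p and |y| ≥ 1.
Because |xy| ≤ p and w begins with p copies of a, we have y = a^k with 1 ≤ k ≤ p.
Pump with i = 2: xy^2z = a^{p+k} b^p a^p b^p, of length 4p+k. Suppose this equals vv. The string starts with a and ends with b, so v does too; thus the boundary between the two copies of v is a b→a transition. There is exactly one such transition, at position 2p+k, so |v| = 2p+k and |vv| = 4p+2k ≠ 4p+k since k ≥ 1. So xy^2z ∉ L.
This is a contradiction; hence L is not regular.

a^{p+k} b^p a^p b^p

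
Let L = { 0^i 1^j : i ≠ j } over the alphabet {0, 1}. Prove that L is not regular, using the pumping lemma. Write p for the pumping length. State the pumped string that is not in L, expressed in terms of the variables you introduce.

0^{p+p!} 1^{p+p!}

Toward a contradiction, assume L is regular with pumping length p.
Choose w = 0^p 1^{p+p!}. Since p ≠ p+p!, w ∈ L; and |w| ≥ p.
The pumping lemma gives a decomposition w = xyz where |xy| ≤ p and |y| > 0.
Since the first p symbols of w are all 0's and |xy| ≤ p, y lies entirely in the leading 0-block: y = 0^k for some k with 1 ≤ k ≤ p.
Since 1 ≤ k ≤ p, k divides p!; set t = 1 + p!/k. Then xy^t z has p + (p!/k)·k = p + p! copies of 0. Now the 0-count equals the 1-count, so i ≠ j fails. So xy^t z = 0^{p+p!} 1^{p+p!} ∉ L.
This is a contradiction; hence L is not regular.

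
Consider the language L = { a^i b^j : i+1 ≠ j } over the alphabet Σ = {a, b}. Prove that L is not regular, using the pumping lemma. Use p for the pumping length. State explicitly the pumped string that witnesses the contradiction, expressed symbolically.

Assume L is regular; let p be its pumping constant.
Choose w = a^p b^{p+p!+1}. Since p ≠ (p+p!+1)-1 = p+p!, w ∈ L; and |w| ≥ p.
By the pumping lemma, w = xyz with |xy| ≤ p and |y| ≥ 1.
Because |xy| ≤ p and w begins with p copies of a, we have y = a^k with 1 ≤ k ≤ p.
Since 1 ≤ k ≤ p, k divides p!; set t = 1 + p!/k. Then xy^t z has p + (p!/k)·k = p + p! copies of a. Now the a-count is p+p! and (b-count)-1 = (p+p!+1)-1 = p+p!, so i+1 ≠ j fails. So xy^t z = a^{p+p!} b^{p+p!+1} ∉ L.
This is a contradiction; hence L is not regular.

a^{p+p!} b^{p+p!+1}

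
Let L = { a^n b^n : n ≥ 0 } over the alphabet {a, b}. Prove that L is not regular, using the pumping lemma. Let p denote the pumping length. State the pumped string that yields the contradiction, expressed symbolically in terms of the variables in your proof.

Assume L is regular; let p be its pumping constant.
Let w = a^p b^p ∈ L; note |w| = 2p ≥ p.
By the pumping lemma, w = xyz with |xy| ≤ p and y is nonempty.
Since the first p symbols of w are all a's and |xy| ≤ p, y lies entirely in the leading a-block: y = a^k for some k with 1 ≤ k ≤ p.
Pump with i = 2: xy^2z = a^{p+k} b^p. For this to lie in L we would need p = p+k, which forces k = 0. But k ≥ 1, so xy^2z ∉ L.
This contradicts the pumping lemma, so L is not regular.

a^{p+k} b^p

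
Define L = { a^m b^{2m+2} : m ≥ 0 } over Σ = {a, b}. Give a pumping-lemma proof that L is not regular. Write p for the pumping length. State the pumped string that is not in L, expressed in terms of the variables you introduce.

Assume L is regular. Let p be the pumping length given by the pumping lemma.
Take w = a^p b^{2p+2}. Then w ∈ L and |w| = 3p+2 ≥ p.
The pumping lemma gives a decomposition w = xyz where |xy| ≤ p and |y| ≥ 1.
Because |xy| ≤ p and w begins with p copies of a, we have y = a^k with 1 ≤ k ≤ p.
Pump with i = 2: xy^2z = a^{p+k} b^{2p+2}. For this to lie in L we would need 2p+2 = 2(p+k)+2, which forces k = 0. But k ≥ 1, so xy^2z ∉ L.
Contradiction. Therefore L is not regular.

a^{p+k} b^{2p+2}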